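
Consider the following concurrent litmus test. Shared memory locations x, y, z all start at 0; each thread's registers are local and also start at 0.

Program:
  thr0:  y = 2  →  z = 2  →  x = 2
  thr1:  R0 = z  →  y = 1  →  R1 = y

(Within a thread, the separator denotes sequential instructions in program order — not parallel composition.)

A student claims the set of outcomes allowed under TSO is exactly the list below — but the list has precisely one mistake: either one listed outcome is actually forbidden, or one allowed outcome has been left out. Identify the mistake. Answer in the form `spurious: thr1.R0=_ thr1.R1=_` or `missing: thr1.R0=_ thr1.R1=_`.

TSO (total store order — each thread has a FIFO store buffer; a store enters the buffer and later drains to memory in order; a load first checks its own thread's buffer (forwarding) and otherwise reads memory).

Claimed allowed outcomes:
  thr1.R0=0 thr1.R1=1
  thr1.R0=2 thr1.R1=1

outcome vector order: (thr1.R0,thr1.R1)
[TSO] allowed = {(0,1) (0,2) (2,1)}
TSO∖claimed = {(0,2)}

missing: thr1.R0=0 thr1.R1=2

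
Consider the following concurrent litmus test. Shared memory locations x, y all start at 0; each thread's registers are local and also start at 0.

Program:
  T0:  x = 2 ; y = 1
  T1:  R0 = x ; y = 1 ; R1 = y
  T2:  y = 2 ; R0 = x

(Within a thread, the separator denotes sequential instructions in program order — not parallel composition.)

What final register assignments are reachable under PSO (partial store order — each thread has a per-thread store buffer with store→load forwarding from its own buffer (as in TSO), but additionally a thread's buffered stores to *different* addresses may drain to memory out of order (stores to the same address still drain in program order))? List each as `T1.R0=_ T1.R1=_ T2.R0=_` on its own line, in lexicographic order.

outcome vector order: (T1.R0,T1.R1,T2.R0)
|PSO outcomes| = 8

T1.R0=0 T1.R1=1 T2.R0=0
T1.R0=0 T1.R1=1 T2.R0=2
T1.R0=0 T1.R1=2 T2.R0=0
T1.R0=0 T1.R1=2 T2.R0=2
T1.R0=2 T1.R1=1 T2.R0=0
T1.R0=2 T1.R1=1 T2.R0=2
T1.R0=2 T1.R1=2 T2.R0=0
T1.R0=2 T1.R1=2 T2.R0=2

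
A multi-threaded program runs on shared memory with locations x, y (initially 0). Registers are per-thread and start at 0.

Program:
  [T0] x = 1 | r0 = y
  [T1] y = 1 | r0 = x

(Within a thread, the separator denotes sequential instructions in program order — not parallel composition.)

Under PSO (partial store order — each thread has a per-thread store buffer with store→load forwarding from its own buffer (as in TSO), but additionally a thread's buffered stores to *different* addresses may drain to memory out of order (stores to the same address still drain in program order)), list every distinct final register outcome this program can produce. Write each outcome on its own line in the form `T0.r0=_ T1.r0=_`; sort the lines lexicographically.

T0.r0=0 T1.r0=0
T0.r0=0 T1.r0=1
T0.r0=1 T1.r0=0
T0.r0=1 T1.r0=1

outcome vector order: (T0.r0,T1.r0)
|PSO outcomes| = 4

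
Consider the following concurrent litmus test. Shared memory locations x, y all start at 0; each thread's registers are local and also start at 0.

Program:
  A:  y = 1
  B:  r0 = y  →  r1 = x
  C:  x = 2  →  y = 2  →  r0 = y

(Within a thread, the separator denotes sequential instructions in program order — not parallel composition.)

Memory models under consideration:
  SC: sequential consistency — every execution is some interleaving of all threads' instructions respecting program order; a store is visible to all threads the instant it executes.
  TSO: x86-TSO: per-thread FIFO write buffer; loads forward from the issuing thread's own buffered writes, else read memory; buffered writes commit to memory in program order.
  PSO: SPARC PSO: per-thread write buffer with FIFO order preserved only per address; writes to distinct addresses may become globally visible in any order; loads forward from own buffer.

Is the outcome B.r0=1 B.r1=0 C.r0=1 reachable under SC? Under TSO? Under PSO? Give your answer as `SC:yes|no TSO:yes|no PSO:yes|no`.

outcome vector order: (B.r0,B.r1,C.r0)
SC (9): 001 002 021 022 102 121 122 221 222
TSO (9): 001 002 021 022 102 121 122 221 222
PSO (12): 001 002 021 022 101 102 121 122 201 202 221 222
target 101 ∈ {PSO}

SC:no TSO:no PSO:yes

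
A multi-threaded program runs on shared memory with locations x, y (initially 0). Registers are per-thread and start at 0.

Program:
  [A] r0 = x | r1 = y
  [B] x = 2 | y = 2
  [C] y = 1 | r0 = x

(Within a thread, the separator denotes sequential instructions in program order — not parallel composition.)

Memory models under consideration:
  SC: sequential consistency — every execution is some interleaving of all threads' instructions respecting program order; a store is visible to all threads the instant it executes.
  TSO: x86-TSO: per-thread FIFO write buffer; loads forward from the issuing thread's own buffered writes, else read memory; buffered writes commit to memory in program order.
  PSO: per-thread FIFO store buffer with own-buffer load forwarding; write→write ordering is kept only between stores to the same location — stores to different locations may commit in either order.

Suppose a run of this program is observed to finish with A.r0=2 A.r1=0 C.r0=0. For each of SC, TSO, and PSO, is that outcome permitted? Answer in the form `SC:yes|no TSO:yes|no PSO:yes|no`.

outcome vector order: (A.r0,A.r1,C.r0)
SC: 11 outcomes — {0/0/0, 0/0/2, 0/1/0, 0/1/2, 0/2/0, 0/2/2, 2/0/2, 2/1/0, 2/1/2, 2/2/0, 2/2/2}
TSO: 12 outcomes — {0/0/0, 0/0/2, 0/1/0, 0/1/2, 0/2/0, 0/2/2, 2/0/0, 2/0/2, 2/1/0, 2/1/2, 2/2/0, 2/2/2}
PSO: 12 outcomes — {0/0/0, 0/0/2, 0/1/0, 0/1/2, 0/2/0, 0/2/2, 2/0/0, 2/0/2, 2/1/0, 2/1/2, 2/2/0, 2/2/2}
target 2/0/0 ∈ {TSO,PSO}

SC:no TSO:yes PSO:yes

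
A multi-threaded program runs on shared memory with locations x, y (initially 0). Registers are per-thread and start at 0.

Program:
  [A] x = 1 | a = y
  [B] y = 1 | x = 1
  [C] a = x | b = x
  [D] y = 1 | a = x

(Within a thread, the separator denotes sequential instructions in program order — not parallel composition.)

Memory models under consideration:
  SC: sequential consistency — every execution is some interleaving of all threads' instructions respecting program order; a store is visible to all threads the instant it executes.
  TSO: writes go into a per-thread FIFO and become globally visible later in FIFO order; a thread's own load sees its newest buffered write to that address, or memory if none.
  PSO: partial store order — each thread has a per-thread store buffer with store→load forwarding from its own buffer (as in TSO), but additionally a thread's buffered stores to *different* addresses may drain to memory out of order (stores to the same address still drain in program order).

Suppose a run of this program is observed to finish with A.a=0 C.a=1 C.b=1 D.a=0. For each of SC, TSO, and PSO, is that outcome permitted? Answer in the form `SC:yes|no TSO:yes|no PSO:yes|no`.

SC:no TSO:yes PSO:yes

outcome vector order: (A.a,C.a,C.b,D.a)
SC: 9 outcomes — {<0 0 0 1>; <0 0 1 1>; <0 1 1 1>; <1 0 0 0>; <1 0 0 1>; <1 0 1 0>; <1 0 1 1>; <1 1 1 0>; <1 1 1 1>}
TSO: 12 outcomes — {<0 0 0 0>; <0 0 0 1>; <0 0 1 0>; <0 0 1 1>; <0 1 1 0>; <0 1 1 1>; <1 0 0 0>; <1 0 0 1>; <1 0 1 0>; <1 0 1 1>; <1 1 1 0>; <1 1 1 1>}
PSO: 12 outcomes — {<0 0 0 0>; <0 0 0 1>; <0 0 1 0>; <0 0 1 1>; <0 1 1 0>; <0 1 1 1>; <1 0 0 0>; <1 0 0 1>; <1 0 1 0>; <1 0 1 1>; <1 1 1 0>; <1 1 1 1>}
target <0 1 1 0> ∈ {TSO,PSO}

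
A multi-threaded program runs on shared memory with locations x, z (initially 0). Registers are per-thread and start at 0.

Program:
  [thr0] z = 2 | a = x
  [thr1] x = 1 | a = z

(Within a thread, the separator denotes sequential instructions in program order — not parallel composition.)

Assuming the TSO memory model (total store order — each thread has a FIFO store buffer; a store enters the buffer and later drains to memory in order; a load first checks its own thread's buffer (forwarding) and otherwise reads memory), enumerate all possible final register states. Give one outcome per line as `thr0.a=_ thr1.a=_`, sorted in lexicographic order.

thr0.a=0 thr1.a=0
thr0.a=0 thr1.a=2
thr0.a=1 thr1.a=0
thr0.a=1 thr1.a=2

outcome vector order: (thr0.a,thr1.a)
|TSO outcomes| = 4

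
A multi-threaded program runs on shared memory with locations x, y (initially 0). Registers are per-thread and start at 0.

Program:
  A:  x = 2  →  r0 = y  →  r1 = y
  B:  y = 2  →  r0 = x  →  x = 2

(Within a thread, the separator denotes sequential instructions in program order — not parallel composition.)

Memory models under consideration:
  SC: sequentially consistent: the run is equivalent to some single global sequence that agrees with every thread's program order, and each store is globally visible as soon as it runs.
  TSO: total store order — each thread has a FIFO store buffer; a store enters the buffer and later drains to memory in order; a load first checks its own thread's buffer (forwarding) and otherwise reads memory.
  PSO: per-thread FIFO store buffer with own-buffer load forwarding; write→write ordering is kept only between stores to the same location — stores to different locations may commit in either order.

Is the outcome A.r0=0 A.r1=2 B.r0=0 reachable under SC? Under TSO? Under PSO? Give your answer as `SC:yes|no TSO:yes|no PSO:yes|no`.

SC:no TSO:yes PSO:yes

outcome vector order: (A.r0,A.r1,B.r0)
[SC] allowed = {0/0/2; 0/2/2; 2/2/0; 2/2/2}
[TSO] allowed = {0/0/0; 0/0/2; 0/2/0; 0/2/2; 2/2/0; 2/2/2}
[PSO] allowed = {0/0/0; 0/0/2; 0/2/0; 0/2/2; 2/2/0; 2/2/2}
target 0/2/0 ∈ {TSO,PSO}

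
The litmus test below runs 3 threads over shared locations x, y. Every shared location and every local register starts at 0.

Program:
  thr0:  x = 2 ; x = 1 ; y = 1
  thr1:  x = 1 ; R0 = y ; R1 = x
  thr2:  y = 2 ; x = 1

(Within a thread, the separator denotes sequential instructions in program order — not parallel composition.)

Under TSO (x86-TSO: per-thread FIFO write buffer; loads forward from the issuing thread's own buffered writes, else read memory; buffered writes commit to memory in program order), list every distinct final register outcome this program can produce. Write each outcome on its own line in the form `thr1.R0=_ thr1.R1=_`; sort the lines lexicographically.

outcome vector order: (thr1.R0,thr1.R1)
|TSO outcomes| = 5

thr1.R0=0 thr1.R1=1
thr1.R0=0 thr1.R1=2
thr1.R0=1 thr1.R1=1
thr1.R0=2 thr1.R1=1
thr1.R0=2 thr1.R1=2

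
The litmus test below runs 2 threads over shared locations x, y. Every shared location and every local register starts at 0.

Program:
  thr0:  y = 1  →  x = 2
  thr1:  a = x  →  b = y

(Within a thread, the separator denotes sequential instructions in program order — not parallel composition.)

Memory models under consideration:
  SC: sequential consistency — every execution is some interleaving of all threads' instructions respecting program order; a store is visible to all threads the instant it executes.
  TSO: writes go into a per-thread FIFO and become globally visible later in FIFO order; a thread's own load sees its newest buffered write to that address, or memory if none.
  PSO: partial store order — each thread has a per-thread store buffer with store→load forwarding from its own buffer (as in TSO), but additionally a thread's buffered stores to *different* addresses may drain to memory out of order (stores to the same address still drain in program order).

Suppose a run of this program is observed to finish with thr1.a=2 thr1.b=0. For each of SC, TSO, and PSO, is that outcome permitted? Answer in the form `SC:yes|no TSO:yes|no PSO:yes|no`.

outcome vector order: (thr1.a,thr1.b)
SC (3): 00; 01; 21
TSO (3): 00; 01; 21
PSO (4): 00; 01; 20; 21
target 20 ∈ {PSO}

SC:no TSO:no PSO:yes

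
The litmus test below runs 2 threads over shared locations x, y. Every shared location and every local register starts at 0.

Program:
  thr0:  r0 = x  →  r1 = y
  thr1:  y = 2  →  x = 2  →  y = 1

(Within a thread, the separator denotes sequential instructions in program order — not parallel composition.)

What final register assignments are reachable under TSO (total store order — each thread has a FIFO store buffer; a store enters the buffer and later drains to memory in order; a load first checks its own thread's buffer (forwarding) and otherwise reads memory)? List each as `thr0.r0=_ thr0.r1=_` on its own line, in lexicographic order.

outcome vector order: (thr0.r0,thr0.r1)
|TSO outcomes| = 5

thr0.r0=0 thr0.r1=0
thr0.r0=0 thr0.r1=1
thr0.r0=0 thr0.r1=2
thr0.r0=2 thr0.r1=1
thr0.r0=2 thr0.r1=2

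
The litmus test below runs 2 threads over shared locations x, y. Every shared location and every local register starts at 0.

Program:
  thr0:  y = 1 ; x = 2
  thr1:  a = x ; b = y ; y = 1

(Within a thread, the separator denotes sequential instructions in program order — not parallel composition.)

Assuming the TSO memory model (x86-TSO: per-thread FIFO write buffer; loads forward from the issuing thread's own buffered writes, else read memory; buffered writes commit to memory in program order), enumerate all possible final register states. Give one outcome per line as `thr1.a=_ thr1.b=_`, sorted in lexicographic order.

thr1.a=0 thr1.b=0
thr1.a=0 thr1.b=1
thr1.a=2 thr1.b=1

outcome vector order: (thr1.a,thr1.b)
|TSO outcomes| = 3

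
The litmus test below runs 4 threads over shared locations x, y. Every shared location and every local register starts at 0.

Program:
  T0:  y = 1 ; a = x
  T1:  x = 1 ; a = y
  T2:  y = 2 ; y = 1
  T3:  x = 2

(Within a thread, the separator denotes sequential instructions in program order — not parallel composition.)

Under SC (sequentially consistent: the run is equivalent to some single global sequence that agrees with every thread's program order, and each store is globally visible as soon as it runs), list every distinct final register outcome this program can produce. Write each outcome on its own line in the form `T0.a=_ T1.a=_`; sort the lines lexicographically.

T0.a=0 T1.a=1
T0.a=0 T1.a=2
T0.a=1 T1.a=0
T0.a=1 T1.a=1
T0.a=1 T1.a=2
T0.a=2 T1.a=0
T0.a=2 T1.a=1
T0.a=2 T1.a=2

outcome vector order: (T0.a,T1.a)
|SC outcomes| = 8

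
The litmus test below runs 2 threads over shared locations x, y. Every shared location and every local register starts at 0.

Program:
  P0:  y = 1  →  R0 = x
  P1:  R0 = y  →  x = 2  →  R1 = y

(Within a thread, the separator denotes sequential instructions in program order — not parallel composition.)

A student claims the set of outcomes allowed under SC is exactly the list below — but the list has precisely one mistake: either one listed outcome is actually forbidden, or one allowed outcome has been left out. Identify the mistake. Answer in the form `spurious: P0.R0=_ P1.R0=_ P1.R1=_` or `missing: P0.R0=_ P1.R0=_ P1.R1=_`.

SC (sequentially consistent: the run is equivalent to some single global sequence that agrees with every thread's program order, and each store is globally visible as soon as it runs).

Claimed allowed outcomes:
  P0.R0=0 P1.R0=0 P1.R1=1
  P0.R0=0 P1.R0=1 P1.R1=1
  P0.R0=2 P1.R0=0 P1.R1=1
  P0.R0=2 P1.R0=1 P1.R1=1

outcome vector order: (P0.R0,P1.R0,P1.R1)
[SC] allowed = {(0,0,1); (0,1,1); (2,0,0); (2,0,1); (2,1,1)}
SC∖claimed = {(2,0,0)}

missing: P0.R0=2 P1.R0=0 P1.R1=0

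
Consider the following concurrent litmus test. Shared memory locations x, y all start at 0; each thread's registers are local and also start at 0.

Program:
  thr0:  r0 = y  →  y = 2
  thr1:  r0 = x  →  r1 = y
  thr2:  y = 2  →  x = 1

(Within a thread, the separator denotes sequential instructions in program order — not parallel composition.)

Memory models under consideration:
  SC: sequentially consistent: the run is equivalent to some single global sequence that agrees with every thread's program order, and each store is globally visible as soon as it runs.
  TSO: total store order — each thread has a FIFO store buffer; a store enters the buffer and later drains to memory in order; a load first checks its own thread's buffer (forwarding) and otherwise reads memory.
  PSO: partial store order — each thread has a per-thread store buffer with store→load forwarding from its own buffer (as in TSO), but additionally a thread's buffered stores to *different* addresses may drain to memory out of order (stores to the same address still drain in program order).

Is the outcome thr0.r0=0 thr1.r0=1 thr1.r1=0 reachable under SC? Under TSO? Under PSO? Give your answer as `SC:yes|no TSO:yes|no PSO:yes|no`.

outcome vector order: (thr0.r0,thr1.r0,thr1.r1)
under SC → 0/0/0; 0/0/2; 0/1/2; 2/0/0; 2/0/2; 2/1/2
under TSO → 0/0/0; 0/0/2; 0/1/2; 2/0/0; 2/0/2; 2/1/2
under PSO → 0/0/0; 0/0/2; 0/1/0; 0/1/2; 2/0/0; 2/0/2; 2/1/0; 2/1/2
target 0/1/0 ∈ {PSO}

SC:no TSO:no PSO:yes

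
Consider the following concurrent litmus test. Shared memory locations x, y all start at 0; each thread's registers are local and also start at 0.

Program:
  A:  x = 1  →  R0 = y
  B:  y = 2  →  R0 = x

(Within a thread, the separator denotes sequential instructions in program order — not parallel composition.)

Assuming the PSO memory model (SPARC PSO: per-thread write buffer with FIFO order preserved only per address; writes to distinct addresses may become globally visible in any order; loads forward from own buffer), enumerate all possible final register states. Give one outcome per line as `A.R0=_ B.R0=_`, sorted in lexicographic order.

outcome vector order: (A.R0,B.R0)
|PSO outcomes| = 4

A.R0=0 B.R0=0
A.R0=0 B.R0=1
A.R0=2 B.R0=0
A.R0=2 B.R0=1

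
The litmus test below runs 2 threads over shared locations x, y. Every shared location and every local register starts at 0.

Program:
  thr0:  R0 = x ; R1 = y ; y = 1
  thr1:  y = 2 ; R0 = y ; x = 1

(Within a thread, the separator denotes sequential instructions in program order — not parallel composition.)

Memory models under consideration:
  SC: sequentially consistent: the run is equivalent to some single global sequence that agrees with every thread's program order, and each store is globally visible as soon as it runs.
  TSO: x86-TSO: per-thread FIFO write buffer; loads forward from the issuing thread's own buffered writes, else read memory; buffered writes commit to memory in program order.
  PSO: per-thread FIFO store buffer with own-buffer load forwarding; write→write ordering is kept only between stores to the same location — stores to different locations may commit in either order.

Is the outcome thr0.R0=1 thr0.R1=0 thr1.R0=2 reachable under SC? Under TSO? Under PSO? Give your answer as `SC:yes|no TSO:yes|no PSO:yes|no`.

outcome vector order: (thr0.R0,thr0.R1,thr1.R0)
SC: 5 outcomes — {(0,0,1) (0,0,2) (0,2,1) (0,2,2) (1,2,2)}
TSO: 5 outcomes — {(0,0,1) (0,0,2) (0,2,1) (0,2,2) (1,2,2)}
PSO: 6 outcomes — {(0,0,1) (0,0,2) (0,2,1) (0,2,2) (1,0,2) (1,2,2)}
target (1,0,2) ∈ {PSO}

SC:no TSO:no PSO:yes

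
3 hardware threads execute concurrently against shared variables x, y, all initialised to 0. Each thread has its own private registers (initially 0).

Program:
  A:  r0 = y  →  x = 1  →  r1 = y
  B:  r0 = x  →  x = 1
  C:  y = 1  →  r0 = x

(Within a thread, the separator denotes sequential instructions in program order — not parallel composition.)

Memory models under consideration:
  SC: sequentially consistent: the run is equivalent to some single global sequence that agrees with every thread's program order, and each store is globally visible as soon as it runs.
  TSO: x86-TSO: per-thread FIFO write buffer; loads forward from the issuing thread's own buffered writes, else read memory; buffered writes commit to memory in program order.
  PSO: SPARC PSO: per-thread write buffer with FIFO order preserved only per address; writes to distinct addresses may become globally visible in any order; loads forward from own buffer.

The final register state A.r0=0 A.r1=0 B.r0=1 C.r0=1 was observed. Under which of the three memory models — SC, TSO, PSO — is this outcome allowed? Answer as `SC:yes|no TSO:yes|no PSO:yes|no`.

SC:yes TSO:yes PSO:yes

outcome vector order: (A.r0,A.r1,B.r0,C.r0)
SC (10): 0001, 0011, 0100, 0101, 0110, 0111, 1100, 1101, 1110, 1111
TSO (12): 0000, 0001, 0010, 0011, 0100, 0101, 0110, 0111, 1100, 1101, 1110, 1111
PSO (12): 0000, 0001, 0010, 0011, 0100, 0101, 0110, 0111, 1100, 1101, 1110, 1111
target 0011 ∈ {SC,TSO,PSO}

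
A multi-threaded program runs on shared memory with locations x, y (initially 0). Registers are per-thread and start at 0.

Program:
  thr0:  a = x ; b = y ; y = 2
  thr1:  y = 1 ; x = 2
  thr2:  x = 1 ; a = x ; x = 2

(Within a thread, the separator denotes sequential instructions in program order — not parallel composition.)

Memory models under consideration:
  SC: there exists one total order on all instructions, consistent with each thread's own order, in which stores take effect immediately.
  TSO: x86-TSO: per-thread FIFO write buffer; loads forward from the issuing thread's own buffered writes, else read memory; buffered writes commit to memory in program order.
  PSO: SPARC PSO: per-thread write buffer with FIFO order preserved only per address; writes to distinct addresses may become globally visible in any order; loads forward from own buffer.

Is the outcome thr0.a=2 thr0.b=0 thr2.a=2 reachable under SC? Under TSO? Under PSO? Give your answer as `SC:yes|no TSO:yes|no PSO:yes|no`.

outcome vector order: (thr0.a,thr0.b,thr2.a)
[SC] allowed = {001; 002; 011; 012; 101; 102; 111; 112; 201; 211; 212}
[TSO] allowed = {001; 002; 011; 012; 101; 102; 111; 112; 201; 211; 212}
[PSO] allowed = {001; 002; 011; 012; 101; 102; 111; 112; 201; 202; 211; 212}
target 202 ∈ {PSO}

SC:no TSO:no PSO:yes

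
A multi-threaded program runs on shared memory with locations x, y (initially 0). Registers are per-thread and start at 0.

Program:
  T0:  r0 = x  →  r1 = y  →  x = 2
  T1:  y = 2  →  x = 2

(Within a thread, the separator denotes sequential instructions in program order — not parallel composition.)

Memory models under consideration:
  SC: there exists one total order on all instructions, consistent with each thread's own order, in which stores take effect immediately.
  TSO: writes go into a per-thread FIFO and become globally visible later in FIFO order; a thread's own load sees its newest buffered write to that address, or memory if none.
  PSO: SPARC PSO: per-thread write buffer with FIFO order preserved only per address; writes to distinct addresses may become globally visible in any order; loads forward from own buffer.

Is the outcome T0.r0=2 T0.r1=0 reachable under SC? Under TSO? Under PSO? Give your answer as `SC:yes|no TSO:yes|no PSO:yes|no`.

outcome vector order: (T0.r0,T0.r1)
under SC → <0 0>; <0 2>; <2 2>
under TSO → <0 0>; <0 2>; <2 2>
under PSO → <0 0>; <0 2>; <2 0>; <2 2>
target <2 0> ∈ {PSO}

SC:no TSO:no PSO:yes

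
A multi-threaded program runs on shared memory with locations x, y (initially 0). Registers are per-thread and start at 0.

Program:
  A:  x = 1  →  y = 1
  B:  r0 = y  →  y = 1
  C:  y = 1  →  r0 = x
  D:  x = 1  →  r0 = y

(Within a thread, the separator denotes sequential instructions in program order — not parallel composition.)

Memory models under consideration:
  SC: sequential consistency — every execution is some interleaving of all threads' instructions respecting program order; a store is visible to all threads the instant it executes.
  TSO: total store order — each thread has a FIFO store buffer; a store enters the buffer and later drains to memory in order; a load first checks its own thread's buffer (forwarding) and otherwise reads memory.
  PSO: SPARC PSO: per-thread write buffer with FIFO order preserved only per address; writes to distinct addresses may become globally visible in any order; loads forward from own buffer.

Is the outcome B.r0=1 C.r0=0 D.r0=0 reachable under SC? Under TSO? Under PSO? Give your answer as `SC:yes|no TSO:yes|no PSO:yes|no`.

SC:no TSO:yes PSO:yes

outcome vector order: (B.r0,C.r0,D.r0)
under SC → 0/0/1 0/1/0 0/1/1 1/0/1 1/1/0 1/1/1
under TSO → 0/0/0 0/0/1 0/1/0 0/1/1 1/0/0 1/0/1 1/1/0 1/1/1
under PSO → 0/0/0 0/0/1 0/1/0 0/1/1 1/0/0 1/0/1 1/1/0 1/1/1
target 1/0/0 ∈ {TSO,PSO}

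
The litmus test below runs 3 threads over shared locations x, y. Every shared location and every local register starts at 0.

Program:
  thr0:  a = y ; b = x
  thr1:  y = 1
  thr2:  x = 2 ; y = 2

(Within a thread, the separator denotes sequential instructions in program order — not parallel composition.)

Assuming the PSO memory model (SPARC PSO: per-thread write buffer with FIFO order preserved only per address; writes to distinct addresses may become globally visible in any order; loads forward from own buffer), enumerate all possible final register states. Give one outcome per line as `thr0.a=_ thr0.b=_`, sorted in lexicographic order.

thr0.a=0 thr0.b=0
thr0.a=0 thr0.b=2
thr0.a=1 thr0.b=0
thr0.a=1 thr0.b=2
thr0.a=2 thr0.b=0
thr0.a=2 thr0.b=2

outcome vector order: (thr0.a,thr0.b)
|PSO outcomes| = 6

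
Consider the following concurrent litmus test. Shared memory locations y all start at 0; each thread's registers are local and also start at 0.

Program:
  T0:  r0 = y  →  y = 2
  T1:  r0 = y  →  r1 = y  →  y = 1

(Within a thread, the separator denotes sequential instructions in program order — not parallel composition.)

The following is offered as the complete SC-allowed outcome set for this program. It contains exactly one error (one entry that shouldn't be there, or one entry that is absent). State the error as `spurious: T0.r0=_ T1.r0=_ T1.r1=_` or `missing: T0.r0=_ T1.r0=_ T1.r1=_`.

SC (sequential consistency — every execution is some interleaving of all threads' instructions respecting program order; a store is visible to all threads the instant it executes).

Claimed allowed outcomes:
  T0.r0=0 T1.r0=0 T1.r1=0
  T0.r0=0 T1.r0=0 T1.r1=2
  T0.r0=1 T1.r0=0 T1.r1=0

outcome vector order: (T0.r0,T1.r0,T1.r1)
SC: 4 outcomes — {<0 0 0> <0 0 2> <0 2 2> <1 0 0>}
SC∖claimed = {<0 2 2>}

missing: T0.r0=0 T1.r0=2 T1.r1=2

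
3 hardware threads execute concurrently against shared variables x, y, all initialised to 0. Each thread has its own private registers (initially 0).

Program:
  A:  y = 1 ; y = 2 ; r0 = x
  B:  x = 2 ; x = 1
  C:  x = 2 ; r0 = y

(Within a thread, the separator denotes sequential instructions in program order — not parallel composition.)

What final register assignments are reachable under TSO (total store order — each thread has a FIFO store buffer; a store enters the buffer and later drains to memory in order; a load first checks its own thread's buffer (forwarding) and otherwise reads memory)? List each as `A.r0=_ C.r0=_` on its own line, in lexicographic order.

outcome vector order: (A.r0,C.r0)
|TSO outcomes| = 9

A.r0=0 C.r0=0
A.r0=0 C.r0=1
A.r0=0 C.r0=2
A.r0=1 C.r0=0
A.r0=1 C.r0=1
A.r0=1 C.r0=2
A.r0=2 C.r0=0
A.r0=2 C.r0=1
A.r0=2 C.r0=2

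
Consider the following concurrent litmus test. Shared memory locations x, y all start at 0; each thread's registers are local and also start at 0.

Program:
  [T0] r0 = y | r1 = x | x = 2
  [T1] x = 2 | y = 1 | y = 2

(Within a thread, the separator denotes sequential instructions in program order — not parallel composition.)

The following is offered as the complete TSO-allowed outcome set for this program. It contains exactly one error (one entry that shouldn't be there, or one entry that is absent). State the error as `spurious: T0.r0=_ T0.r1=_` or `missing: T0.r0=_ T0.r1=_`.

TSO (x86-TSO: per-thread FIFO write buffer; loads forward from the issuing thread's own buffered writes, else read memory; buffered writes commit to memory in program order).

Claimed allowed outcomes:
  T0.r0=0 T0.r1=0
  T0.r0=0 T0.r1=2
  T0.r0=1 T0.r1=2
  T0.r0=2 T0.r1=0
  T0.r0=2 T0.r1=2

outcome vector order: (T0.r0,T0.r1)
TSO: 4 outcomes — {0/0, 0/2, 1/2, 2/2}
claimed∖TSO = {2/0}

spurious: T0.r0=2 T0.r1=0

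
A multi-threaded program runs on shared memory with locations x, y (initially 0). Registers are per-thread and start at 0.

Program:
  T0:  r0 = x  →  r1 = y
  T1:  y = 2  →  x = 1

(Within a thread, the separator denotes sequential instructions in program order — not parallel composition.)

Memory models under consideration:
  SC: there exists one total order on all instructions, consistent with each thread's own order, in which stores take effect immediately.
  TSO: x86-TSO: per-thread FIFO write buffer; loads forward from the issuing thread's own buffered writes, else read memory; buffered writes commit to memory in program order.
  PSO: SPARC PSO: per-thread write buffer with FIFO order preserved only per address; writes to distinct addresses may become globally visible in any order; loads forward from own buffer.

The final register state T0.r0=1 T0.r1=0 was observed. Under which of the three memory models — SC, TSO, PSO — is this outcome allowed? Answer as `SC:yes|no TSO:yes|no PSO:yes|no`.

outcome vector order: (T0.r0,T0.r1)
under SC → 0/0; 0/2; 1/2
under TSO → 0/0; 0/2; 1/2
under PSO → 0/0; 0/2; 1/0; 1/2
target 1/0 ∈ {PSO}

SC:no TSO:no PSO:yes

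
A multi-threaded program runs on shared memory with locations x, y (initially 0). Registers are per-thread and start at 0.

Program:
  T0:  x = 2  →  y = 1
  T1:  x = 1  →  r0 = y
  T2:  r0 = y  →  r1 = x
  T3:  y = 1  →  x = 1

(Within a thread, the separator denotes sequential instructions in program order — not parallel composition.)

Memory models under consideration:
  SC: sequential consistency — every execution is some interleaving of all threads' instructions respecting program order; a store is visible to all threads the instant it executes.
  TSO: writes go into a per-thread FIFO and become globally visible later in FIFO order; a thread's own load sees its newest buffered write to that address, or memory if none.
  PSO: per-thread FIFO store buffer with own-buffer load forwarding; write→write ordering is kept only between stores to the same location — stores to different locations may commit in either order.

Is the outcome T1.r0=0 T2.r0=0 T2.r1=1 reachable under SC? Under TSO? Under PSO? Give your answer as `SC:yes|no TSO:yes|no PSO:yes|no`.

SC:yes TSO:yes PSO:yes

outcome vector order: (T1.r0,T2.r0,T2.r1)
under SC → <0 0 0>; <0 0 1>; <0 0 2>; <0 1 1>; <0 1 2>; <1 0 0>; <1 0 1>; <1 0 2>; <1 1 0>; <1 1 1>; <1 1 2>
under TSO → <0 0 0>; <0 0 1>; <0 0 2>; <0 1 0>; <0 1 1>; <0 1 2>; <1 0 0>; <1 0 1>; <1 0 2>; <1 1 0>; <1 1 1>; <1 1 2>
under PSO → <0 0 0>; <0 0 1>; <0 0 2>; <0 1 0>; <0 1 1>; <0 1 2>; <1 0 0>; <1 0 1>; <1 0 2>; <1 1 0>; <1 1 1>; <1 1 2>
target <0 0 1> ∈ {SC,TSO,PSO}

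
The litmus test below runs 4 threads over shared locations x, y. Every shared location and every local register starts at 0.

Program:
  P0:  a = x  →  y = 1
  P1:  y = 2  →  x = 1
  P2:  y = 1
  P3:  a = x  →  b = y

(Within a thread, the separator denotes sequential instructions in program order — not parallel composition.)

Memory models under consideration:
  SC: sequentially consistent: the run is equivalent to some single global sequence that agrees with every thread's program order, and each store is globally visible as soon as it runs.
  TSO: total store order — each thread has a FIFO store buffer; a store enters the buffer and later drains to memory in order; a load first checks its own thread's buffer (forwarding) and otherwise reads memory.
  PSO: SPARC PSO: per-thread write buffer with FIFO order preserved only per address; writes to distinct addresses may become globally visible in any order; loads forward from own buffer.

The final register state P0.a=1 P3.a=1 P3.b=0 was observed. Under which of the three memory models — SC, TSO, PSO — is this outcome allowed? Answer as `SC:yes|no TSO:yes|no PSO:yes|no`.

outcome vector order: (P0.a,P3.a,P3.b)
[SC] allowed = {000 001 002 011 012 100 101 102 111 112}
[TSO] allowed = {000 001 002 011 012 100 101 102 111 112}
[PSO] allowed = {000 001 002 010 011 012 100 101 102 110 111 112}
target 110 ∈ {PSO}

SC:no TSO:no PSO:yes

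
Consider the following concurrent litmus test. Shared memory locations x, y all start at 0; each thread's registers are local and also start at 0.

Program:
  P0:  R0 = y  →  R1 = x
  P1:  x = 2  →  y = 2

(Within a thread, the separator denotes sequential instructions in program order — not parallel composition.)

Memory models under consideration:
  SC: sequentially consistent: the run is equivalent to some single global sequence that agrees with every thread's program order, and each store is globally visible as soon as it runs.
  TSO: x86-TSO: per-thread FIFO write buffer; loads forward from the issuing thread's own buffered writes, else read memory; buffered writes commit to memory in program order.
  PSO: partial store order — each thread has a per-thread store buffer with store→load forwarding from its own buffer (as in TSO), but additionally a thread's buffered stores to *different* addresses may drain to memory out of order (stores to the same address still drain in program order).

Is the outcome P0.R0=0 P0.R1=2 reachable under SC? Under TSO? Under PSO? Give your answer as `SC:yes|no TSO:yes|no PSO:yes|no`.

SC:yes TSO:yes PSO:yes

outcome vector order: (P0.R0,P0.R1)
under SC → (0,0) (0,2) (2,2)
under TSO → (0,0) (0,2) (2,2)
under PSO → (0,0) (0,2) (2,0) (2,2)
target (0,2) ∈ {SC,TSO,PSO}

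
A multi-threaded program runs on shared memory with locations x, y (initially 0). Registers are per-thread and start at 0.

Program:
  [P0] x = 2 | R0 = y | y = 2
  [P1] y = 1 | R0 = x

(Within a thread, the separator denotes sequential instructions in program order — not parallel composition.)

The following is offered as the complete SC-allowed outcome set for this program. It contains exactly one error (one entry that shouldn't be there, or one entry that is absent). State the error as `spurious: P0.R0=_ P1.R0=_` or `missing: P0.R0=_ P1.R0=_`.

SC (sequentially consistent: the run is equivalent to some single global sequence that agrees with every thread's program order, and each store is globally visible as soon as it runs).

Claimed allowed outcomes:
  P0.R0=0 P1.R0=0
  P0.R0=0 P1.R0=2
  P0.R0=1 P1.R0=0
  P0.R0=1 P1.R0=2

spurious: P0.R0=0 P1.R0=0

outcome vector order: (P0.R0,P1.R0)
SC: 3 outcomes — {02; 10; 12}
claimed∖SC = {00}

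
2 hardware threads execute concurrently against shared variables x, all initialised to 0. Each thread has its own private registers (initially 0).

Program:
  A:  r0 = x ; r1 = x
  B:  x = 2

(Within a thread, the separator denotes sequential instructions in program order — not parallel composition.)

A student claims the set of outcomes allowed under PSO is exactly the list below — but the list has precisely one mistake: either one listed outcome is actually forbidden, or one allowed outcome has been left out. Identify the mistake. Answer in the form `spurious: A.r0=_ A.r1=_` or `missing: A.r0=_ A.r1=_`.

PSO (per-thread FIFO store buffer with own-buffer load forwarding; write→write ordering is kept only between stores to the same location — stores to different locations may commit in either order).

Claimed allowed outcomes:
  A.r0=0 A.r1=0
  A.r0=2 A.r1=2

missing: A.r0=0 A.r1=2

outcome vector order: (A.r0,A.r1)
[PSO] allowed = {<0 0>, <0 2>, <2 2>}
PSO∖claimed = {<0 2>}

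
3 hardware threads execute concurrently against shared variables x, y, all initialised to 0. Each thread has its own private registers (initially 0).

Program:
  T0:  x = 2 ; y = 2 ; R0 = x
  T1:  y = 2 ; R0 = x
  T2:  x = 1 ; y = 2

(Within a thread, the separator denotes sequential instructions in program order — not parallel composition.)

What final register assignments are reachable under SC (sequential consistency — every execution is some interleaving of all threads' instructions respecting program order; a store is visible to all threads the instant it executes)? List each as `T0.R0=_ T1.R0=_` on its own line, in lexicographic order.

outcome vector order: (T0.R0,T1.R0)
|SC outcomes| = 6

T0.R0=1 T1.R0=0
T0.R0=1 T1.R0=1
T0.R0=1 T1.R0=2
T0.R0=2 T1.R0=0
T0.R0=2 T1.R0=1
T0.R0=2 T1.R0=2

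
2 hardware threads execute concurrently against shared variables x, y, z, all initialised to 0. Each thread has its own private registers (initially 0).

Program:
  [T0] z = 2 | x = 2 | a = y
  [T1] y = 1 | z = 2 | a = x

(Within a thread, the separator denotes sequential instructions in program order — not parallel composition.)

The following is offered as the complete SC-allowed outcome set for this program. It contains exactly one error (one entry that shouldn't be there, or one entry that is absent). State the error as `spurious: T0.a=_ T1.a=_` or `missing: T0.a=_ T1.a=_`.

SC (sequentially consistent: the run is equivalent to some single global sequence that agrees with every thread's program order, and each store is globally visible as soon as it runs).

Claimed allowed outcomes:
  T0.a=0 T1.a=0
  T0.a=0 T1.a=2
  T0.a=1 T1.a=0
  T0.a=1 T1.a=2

spurious: T0.a=0 T1.a=0

outcome vector order: (T0.a,T1.a)
SC (3): 02, 10, 12
claimed∖SC = {00}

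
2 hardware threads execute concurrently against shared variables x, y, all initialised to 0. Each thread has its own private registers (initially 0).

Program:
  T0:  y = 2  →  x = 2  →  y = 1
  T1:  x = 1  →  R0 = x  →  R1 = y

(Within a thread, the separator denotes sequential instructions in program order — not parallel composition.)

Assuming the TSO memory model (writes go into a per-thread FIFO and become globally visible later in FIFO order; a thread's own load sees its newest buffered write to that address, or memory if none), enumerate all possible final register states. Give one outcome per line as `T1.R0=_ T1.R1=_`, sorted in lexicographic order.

outcome vector order: (T1.R0,T1.R1)
|TSO outcomes| = 5

T1.R0=1 T1.R1=0
T1.R0=1 T1.R1=1
T1.R0=1 T1.R1=2
T1.R0=2 T1.R1=1
T1.R0=2 T1.R1=2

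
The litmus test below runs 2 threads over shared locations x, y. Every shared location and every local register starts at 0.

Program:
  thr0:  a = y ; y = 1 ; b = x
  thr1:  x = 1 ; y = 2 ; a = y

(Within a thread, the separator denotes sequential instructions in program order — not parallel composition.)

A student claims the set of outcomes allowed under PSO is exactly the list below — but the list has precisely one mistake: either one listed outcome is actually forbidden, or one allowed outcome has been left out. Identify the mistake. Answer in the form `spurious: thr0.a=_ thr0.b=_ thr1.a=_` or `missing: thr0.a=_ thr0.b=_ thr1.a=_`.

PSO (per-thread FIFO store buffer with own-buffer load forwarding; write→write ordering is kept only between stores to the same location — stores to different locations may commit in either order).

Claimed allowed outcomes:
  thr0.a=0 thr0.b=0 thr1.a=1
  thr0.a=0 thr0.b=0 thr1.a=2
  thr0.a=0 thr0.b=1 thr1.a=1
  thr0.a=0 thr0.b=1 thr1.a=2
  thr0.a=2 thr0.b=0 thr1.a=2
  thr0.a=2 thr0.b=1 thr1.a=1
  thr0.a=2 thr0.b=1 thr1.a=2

missing: thr0.a=2 thr0.b=0 thr1.a=1

outcome vector order: (thr0.a,thr0.b,thr1.a)
under PSO → (0,0,1), (0,0,2), (0,1,1), (0,1,2), (2,0,1), (2,0,2), (2,1,1), (2,1,2)
PSO∖claimed = {(2,0,1)}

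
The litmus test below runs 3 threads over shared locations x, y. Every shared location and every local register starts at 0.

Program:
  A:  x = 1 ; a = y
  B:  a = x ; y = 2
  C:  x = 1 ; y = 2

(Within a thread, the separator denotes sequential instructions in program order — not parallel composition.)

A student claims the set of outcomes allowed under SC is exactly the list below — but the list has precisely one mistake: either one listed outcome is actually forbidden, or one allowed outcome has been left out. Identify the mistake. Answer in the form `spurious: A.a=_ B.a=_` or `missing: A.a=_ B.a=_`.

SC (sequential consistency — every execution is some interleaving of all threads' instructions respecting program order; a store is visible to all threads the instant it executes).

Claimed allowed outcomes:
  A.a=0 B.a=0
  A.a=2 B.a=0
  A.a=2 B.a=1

missing: A.a=0 B.a=1

outcome vector order: (A.a,B.a)
SC: 4 outcomes — {(0,0), (0,1), (2,0), (2,1)}
SC∖claimed = {(0,1)}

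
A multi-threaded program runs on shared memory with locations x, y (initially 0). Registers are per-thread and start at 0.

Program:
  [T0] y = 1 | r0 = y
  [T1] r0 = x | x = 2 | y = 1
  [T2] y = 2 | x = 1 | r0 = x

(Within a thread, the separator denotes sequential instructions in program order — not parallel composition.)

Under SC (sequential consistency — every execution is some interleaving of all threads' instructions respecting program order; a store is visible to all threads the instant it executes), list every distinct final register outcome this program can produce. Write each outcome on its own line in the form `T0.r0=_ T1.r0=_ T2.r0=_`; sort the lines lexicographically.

outcome vector order: (T0.r0,T1.r0,T2.r0)
|SC outcomes| = 8

T0.r0=1 T1.r0=0 T2.r0=1
T0.r0=1 T1.r0=0 T2.r0=2
T0.r0=1 T1.r0=1 T2.r0=1
T0.r0=1 T1.r0=1 T2.r0=2
T0.r0=2 T1.r0=0 T2.r0=1
T0.r0=2 T1.r0=0 T2.r0=2
T0.r0=2 T1.r0=1 T2.r0=1
T0.r0=2 T1.r0=1 T2.r0=2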